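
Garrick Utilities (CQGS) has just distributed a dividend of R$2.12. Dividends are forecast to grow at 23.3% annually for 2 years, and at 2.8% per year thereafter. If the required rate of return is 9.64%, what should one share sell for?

R$45.36

Two-stage DDM. Project D₁…D_2 at 0.233, terminal growth 0.028, discount at r = 0.0964.
D_1 = 2.6140
D_2 = 3.2230
Terminal value at t=2: TV = D_3/(r−g) = 3.3133/(0.0964−0.028) = 48.4394
P₀ = 2.6140/(1+0.0964)^1 + 3.2230/(1+0.0964)^2 + 48.4394/(1+0.0964)^2 = 45.3612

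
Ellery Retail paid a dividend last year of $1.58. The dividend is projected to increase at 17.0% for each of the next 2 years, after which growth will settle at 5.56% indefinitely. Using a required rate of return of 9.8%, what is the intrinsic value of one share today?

Two-stage DDM. Project D₁…D_2 at 0.17, terminal growth 0.0556, discount at r = 0.098.
D_1 = 1.8486
D_2 = 2.1629
Terminal value at t=2: TV = D_3/(r−g) = 2.2831/(0.098−0.0556) = 53.8471
P₀ = 1.8486/(1+0.098)^1 + 2.1629/(1+0.098)^2 + 53.8471/(1+0.098)^2 = 48.1416

$48.14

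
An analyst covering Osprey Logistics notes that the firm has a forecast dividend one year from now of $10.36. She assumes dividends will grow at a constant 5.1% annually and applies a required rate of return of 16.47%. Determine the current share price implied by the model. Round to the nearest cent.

$91.12

Gordon growth model: P₀ = D₁/(r − g), with D₁ = 10.36 given directly.
P₀ = 10.3600 / (0.1647 − 0.051) = 10.3600 / 0.1137 = 91.1170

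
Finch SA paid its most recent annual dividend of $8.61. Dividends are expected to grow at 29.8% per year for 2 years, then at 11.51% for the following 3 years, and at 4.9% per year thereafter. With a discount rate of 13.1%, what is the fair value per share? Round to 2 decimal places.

Three-stage DDM. Project D₁…D_5; terminal Gordon value at t=5 with g = 0.049; discount at r = 0.131.
D_1 = 11.1758
D_2 = 14.5062
D_3 = 16.1758
D_4 = 18.0377
D_5 = 20.1138
TV_5 = 21.0994/(0.131−0.049) = 257.3094
P₀ = Σ Dₜ/(1+r)ᵗ + TV_5/(1+r)^5 = 193.3361

$193.34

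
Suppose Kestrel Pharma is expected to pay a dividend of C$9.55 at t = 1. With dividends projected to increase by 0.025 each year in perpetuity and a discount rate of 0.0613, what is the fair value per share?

Gordon growth model: P₀ = D₁/(r − g), with D₁ = 9.55 given directly.
P₀ = 9.5500 / (0.0613 − 0.025) = 9.5500 / 0.0363 = 263.0854

C$263.09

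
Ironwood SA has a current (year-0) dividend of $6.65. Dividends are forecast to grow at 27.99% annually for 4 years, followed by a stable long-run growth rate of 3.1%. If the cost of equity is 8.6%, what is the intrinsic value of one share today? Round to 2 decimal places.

$281.28

Two-stage DDM. Project D₁…D_4 at 0.2799, terminal growth 0.031, discount at r = 0.086.
D_1 = 8.5113
D_2 = 10.8937
D_3 = 13.9428
D_4 = 17.8454
Terminal value at t=4: TV = D_5/(r−g) = 18.3986/(0.086−0.031) = 334.5198
P₀ = 8.5113/(1+0.086)^1 + 10.8937/(1+0.086)^2 + 13.9428/(1+0.086)^3 + 17.8454/(1+0.086)^4 + 334.5198/(1+0.086)^4 = 281.2822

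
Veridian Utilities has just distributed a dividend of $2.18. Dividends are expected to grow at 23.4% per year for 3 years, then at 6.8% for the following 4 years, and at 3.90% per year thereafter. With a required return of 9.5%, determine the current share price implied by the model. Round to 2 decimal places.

$72.46

Three-stage DDM. Project D₁…D_7; terminal Gordon value at t=7 with g = 0.039; discount at r = 0.095.
D_1 = 2.6901
D_2 = 3.3196
D_3 = 4.0964
D_4 = 4.3750
D_5 = 4.6724
D_6 = 4.9902
D_7 = 5.3295
TV_7 = 5.5374/(0.095−0.039) = 98.8814
P₀ = Σ Dₜ/(1+r)ᵗ + TV_7/(1+r)^7 = 72.4610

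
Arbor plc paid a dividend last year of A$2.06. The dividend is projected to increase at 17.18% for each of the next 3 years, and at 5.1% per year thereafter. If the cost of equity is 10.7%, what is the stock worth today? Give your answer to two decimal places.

A$52.79

Two-stage DDM. Project D₁…D_3 at 0.1718, terminal growth 0.051, discount at r = 0.107.
D_1 = 2.4139
D_2 = 2.8286
D_3 = 3.3146
Terminal value at t=3: TV = D_4/(r−g) = 3.4836/(0.107−0.051) = 62.2074
P₀ = 2.4139/(1+0.107)^1 + 2.8286/(1+0.107)^2 + 3.3146/(1+0.107)^3 + 62.2074/(1+0.107)^3 = 52.7885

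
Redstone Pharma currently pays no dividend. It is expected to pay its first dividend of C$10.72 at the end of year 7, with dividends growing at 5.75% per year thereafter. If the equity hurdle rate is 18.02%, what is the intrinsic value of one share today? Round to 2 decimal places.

Deferred-dividend DDM. At t=6 the remaining stream is a growing perpetuity with first payment D_7 = 10.72.
V_6 = D_7/(r−g) = 10.72/(0.1802−0.0575) = 87.3676
P₀ = V_6/(1+r)^6 = 87.3676/(1+0.1802)^6 = 32.3308

C$32.33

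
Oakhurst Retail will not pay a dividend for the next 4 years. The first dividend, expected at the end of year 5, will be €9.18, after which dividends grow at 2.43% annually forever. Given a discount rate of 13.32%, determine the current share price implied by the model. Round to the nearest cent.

€51.12

Deferred-dividend DDM. At t=4 the remaining stream is a growing perpetuity with first payment D_5 = 9.18.
V_4 = D_5/(r−g) = 9.18/(0.1332−0.0243) = 84.2975
P₀ = V_4/(1+r)^4 = 84.2975/(1+0.1332)^4 = 51.1197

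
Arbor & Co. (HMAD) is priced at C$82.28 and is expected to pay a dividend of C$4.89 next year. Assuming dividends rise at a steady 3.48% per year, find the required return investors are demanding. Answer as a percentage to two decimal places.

Rearranging the constant-growth DDM: r = D₁/P₀ + g.
r = 4.8900 / 82.28 + 0.0348 = 0.05943 + 0.0348 = 0.09423

9.42%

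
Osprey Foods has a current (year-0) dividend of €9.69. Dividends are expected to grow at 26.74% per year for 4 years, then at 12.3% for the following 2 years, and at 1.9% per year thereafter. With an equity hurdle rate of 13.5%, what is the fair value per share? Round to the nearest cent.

Three-stage DDM. Project D₁…D_6; terminal Gordon value at t=6 with g = 0.019; discount at r = 0.135.
D_1 = 12.2811
D_2 = 15.5651
D_3 = 19.7272
D_4 = 25.0022
D_5 = 28.0775
D_6 = 31.5310
TV_6 = 32.1301/(0.135−0.019) = 276.9838
P₀ = Σ Dₜ/(1+r)ᵗ + TV_6/(1+r)^6 = 210.6789

€210.68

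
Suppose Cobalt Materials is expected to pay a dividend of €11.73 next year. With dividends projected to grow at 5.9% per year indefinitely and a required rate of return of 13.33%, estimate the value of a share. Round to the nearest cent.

€157.87

Gordon growth model: P₀ = D₁/(r − g), with D₁ = 11.73 given directly.
P₀ = 11.7300 / (0.1333 − 0.059) = 11.7300 / 0.0743 = 157.8735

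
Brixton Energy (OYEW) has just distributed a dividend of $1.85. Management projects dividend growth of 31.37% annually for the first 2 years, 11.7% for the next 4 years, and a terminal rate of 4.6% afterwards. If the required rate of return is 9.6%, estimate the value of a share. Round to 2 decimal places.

Three-stage DDM. Project D₁…D_6; terminal Gordon value at t=6 with g = 0.046; discount at r = 0.096.
D_1 = 2.4303
D_2 = 3.1927
D_3 = 3.5663
D_4 = 3.9836
D_5 = 4.4496
D_6 = 4.9702
TV_6 = 5.1989/(0.096−0.046) = 103.9773
P₀ = Σ Dₜ/(1+r)ᵗ + TV_6/(1+r)^6 = 76.0157

$76.02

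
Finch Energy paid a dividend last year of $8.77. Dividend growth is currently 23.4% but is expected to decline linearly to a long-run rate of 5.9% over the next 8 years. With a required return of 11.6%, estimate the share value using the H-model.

H-model: P₀ = D₀[(1+g_L) + H(g_S−g_L)]/(r−g_L), with H = 8/2 = 4.
P₀ = 8.77 × [(1+0.059) + 4×(0.234−0.059)] / (0.116−0.059)
   = 8.77 × 1.7590 / 0.057 = 270.6391

$270.64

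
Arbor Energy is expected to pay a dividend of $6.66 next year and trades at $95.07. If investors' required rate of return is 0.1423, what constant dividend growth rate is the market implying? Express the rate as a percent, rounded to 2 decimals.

7.22%

From P₀ = D₁/(r − g), the implied growth is g = r − D₁/P₀.
g = 0.1423 − 6.66/95.07 = 0.1423 − 0.07005 = 0.07225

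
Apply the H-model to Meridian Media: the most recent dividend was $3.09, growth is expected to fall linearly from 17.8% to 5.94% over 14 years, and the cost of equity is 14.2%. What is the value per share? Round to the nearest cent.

H-model: P₀ = D₀[(1+g_L) + H(g_S−g_L)]/(r−g_L), with H = 14/2 = 7.
P₀ = 3.09 × [(1+0.0594) + 7×(0.178−0.0594)] / (0.142−0.0594)
   = 3.09 × 1.8896 / 0.0826 = 70.6884

$70.69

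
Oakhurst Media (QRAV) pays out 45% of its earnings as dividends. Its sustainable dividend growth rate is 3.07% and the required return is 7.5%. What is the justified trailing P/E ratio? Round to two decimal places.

Justified trailing P/E = b(1+g)/(r−g) = 0.45×(1+0.0307)/(0.075−0.0307) = 10.4699

10.47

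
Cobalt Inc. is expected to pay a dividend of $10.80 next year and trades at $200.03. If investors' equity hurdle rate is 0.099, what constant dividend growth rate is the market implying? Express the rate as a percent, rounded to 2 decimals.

4.50%

From P₀ = D₁/(r − g), the implied growth is g = r − D₁/P₀.
g = 0.099 − 10.80/200.03 = 0.099 − 0.05399 = 0.04501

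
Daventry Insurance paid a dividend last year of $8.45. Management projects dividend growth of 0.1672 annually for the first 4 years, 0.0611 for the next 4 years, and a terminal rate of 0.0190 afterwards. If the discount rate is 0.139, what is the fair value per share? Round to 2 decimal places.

Three-stage DDM. Project D₁…D_8; terminal Gordon value at t=8 with g = 0.019; discount at r = 0.139.
D_1 = 9.8628
D_2 = 11.5119
D_3 = 13.4367
D_4 = 15.6833
D_5 = 16.6416
D_6 = 17.6584
D_7 = 18.7373
D_8 = 19.8821
TV_8 = 20.2599/(0.139−0.019) = 168.8325
P₀ = Σ Dₜ/(1+r)ᵗ + TV_8/(1+r)^8 = 126.8690

$126.87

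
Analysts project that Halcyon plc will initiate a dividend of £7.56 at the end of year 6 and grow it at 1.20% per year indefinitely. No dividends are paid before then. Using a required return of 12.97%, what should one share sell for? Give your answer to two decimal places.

£34.91

Deferred-dividend DDM. At t=5 the remaining stream is a growing perpetuity with first payment D_6 = 7.56.
V_5 = D_6/(r−g) = 7.56/(0.1297−0.012) = 64.2311
P₀ = V_5/(1+r)^5 = 64.2311/(1+0.1297)^5 = 34.9084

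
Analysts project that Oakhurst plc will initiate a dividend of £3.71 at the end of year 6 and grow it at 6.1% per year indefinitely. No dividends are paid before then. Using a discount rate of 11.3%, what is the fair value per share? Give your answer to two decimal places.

Deferred-dividend DDM. At t=5 the remaining stream is a growing perpetuity with first payment D_6 = 3.71.
V_5 = D_6/(r−g) = 3.71/(0.113−0.061) = 71.3462
P₀ = V_5/(1+r)^5 = 71.3462/(1+0.113)^5 = 41.7729

£41.77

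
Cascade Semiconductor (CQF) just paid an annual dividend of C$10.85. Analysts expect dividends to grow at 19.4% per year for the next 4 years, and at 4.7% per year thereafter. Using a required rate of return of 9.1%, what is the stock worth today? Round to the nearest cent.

Two-stage DDM. Project D₁…D_4 at 0.194, terminal growth 0.047, discount at r = 0.091.
D_1 = 12.9549
D_2 = 15.4682
D_3 = 18.4690
D_4 = 22.0520
Terminal value at t=4: TV = D_5/(r−g) = 23.0884/(0.091−0.047) = 524.7362
P₀ = 12.9549/(1+0.091)^1 + 15.4682/(1+0.091)^2 + 18.4690/(1+0.091)^3 + 22.0520/(1+0.091)^4 + 524.7362/(1+0.091)^4 = 425.0323

C$425.03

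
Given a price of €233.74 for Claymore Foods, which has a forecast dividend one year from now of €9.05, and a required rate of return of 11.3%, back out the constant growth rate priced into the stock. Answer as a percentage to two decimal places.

7.43%

From P₀ = D₁/(r − g), the implied growth is g = r − D₁/P₀.
g = 0.113 − 9.05/233.74 = 0.113 − 0.03872 = 0.07428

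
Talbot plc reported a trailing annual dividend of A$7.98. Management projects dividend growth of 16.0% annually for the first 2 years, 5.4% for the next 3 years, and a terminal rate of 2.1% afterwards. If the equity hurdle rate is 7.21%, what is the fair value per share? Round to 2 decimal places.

Three-stage DDM. Project D₁…D_5; terminal Gordon value at t=5 with g = 0.021; discount at r = 0.0721.
D_1 = 9.2568
D_2 = 10.7379
D_3 = 11.3177
D_4 = 11.9289
D_5 = 12.5731
TV_5 = 12.8371/(0.0721−0.021) = 251.2150
P₀ = Σ Dₜ/(1+r)ᵗ + TV_5/(1+r)^5 = 222.4327

A$222.43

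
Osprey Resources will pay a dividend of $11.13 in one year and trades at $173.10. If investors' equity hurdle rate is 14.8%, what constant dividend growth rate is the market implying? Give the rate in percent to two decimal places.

8.37%

From P₀ = D₁/(r − g), the implied growth is g = r − D₁/P₀.
g = 0.148 − 11.13/173.10 = 0.148 − 0.06430 = 0.08370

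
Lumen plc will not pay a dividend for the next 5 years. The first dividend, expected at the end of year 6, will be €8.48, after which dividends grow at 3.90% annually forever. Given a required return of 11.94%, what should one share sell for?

Deferred-dividend DDM. At t=5 the remaining stream is a growing perpetuity with first payment D_6 = 8.48.
V_5 = D_6/(r−g) = 8.48/(0.1194−0.039) = 105.4726
P₀ = V_5/(1+r)^5 = 105.4726/(1+0.1194)^5 = 60.0086

€60.01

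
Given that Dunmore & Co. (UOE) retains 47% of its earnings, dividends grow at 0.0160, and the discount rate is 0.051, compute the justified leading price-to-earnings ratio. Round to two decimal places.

15.14

Payout ratio b = 1 − 0.47 = 0.53.
Justified leading P/E = b/(r−g) = 0.53/(0.051−0.016) = 15.1429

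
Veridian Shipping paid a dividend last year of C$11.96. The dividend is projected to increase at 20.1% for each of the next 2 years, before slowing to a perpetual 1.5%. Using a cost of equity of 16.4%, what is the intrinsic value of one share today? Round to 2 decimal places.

Two-stage DDM. Project D₁…D_2 at 0.201, terminal growth 0.015, discount at r = 0.164.
D_1 = 14.3640
D_2 = 17.2511
Terminal value at t=2: TV = D_3/(r−g) = 17.5099/(0.164−0.015) = 117.5160
P₀ = 14.3640/(1+0.164)^1 + 17.2511/(1+0.164)^2 + 117.5160/(1+0.164)^2 = 111.8069

C$111.81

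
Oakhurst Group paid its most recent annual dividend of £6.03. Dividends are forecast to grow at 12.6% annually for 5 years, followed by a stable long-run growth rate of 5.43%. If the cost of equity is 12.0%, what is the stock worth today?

£130.02

Two-stage DDM. Project D₁…D_5 at 0.126, terminal growth 0.0543, discount at r = 0.12.
D_1 = 6.7898
D_2 = 7.6453
D_3 = 8.6086
D_4 = 9.6933
D_5 = 10.9146
Terminal value at t=5: TV = D_6/(r−g) = 11.5073/(0.12−0.0543) = 175.1492
P₀ = 6.7898/(1+0.12)^1 + 7.6453/(1+0.12)^2 + 8.6086/(1+0.12)^3 + 9.6933/(1+0.12)^4 + 10.9146/(1+0.12)^5 + 175.1492/(1+0.12)^5 = 130.0224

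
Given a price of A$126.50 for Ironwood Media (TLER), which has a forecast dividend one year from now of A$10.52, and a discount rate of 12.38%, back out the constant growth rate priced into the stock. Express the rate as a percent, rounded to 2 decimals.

4.06%

From P₀ = D₁/(r − g), the implied growth is g = r − D₁/P₀.
g = 0.1238 − 10.52/126.50 = 0.1238 − 0.08316 = 0.04064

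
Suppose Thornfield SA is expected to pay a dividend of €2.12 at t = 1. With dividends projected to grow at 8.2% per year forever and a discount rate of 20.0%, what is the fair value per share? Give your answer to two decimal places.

€17.97

Gordon growth model: P₀ = D₁/(r − g), with D₁ = 2.12 given directly.
P₀ = 2.1200 / (0.2 − 0.082) = 2.1200 / 0.118 = 17.9661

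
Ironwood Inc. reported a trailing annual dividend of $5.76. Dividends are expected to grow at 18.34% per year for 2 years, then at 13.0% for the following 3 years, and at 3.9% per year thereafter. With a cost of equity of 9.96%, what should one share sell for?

Three-stage DDM. Project D₁…D_5; terminal Gordon value at t=5 with g = 0.039; discount at r = 0.0996.
D_1 = 6.8164
D_2 = 8.0665
D_3 = 9.1152
D_4 = 10.3001
D_5 = 11.6391
TV_5 = 12.0931/(0.0996−0.039) = 199.5556
P₀ = Σ Dₜ/(1+r)ᵗ + TV_5/(1+r)^5 = 158.1455

$158.15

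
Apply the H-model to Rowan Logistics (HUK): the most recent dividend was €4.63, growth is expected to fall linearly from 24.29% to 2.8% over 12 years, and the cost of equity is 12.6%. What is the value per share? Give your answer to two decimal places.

H-model: P₀ = D₀[(1+g_L) + H(g_S−g_L)]/(r−g_L), with H = 12/2 = 6.
P₀ = 4.63 × [(1+0.028) + 6×(0.2429−0.028)] / (0.126−0.028)
   = 4.63 × 2.3174 / 0.098 = 109.4853

€109.49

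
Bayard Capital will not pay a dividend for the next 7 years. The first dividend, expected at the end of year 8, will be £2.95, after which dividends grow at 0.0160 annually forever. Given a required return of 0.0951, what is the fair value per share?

£19.75

Deferred-dividend DDM. At t=7 the remaining stream is a growing perpetuity with first payment D_8 = 2.95.
V_7 = D_8/(r−g) = 2.95/(0.0951−0.016) = 37.2946
P₀ = V_7/(1+r)^7 = 37.2946/(1+0.0951)^7 = 19.7455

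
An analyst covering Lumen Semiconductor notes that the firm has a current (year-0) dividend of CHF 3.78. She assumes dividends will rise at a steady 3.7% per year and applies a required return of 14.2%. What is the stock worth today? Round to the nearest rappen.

Gordon growth model: P₀ = D₁/(r − g). D₁ = 3.78 × (1 + 0.037) = 3.9199.
P₀ = 3.9199 / (0.142 − 0.037) = 3.9199 / 0.105 = 37.3320

CHF 37.33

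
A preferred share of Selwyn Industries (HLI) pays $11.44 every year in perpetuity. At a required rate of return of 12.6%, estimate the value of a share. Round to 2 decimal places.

$90.79

Zero-growth DDM (perpetuity): P₀ = D/r = 11.44 / 0.126 = 90.7937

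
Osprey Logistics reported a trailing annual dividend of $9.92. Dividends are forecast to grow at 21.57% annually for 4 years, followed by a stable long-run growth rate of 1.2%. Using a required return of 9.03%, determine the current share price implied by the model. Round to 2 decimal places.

$250.66

Two-stage DDM. Project D₁…D_4 at 0.2157, terminal growth 0.012, discount at r = 0.0903.
D_1 = 12.0597
D_2 = 14.6610
D_3 = 17.8234
D_4 = 21.6679
Terminal value at t=4: TV = D_5/(r−g) = 21.9279/(0.0903−0.012) = 280.0503
P₀ = 12.0597/(1+0.0903)^1 + 14.6610/(1+0.0903)^2 + 17.8234/(1+0.0903)^3 + 21.6679/(1+0.0903)^4 + 280.0503/(1+0.0903)^4 = 250.6553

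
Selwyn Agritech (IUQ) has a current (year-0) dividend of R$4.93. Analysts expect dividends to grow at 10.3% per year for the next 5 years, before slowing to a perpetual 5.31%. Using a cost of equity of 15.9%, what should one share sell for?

Two-stage DDM. Project D₁…D_5 at 0.103, terminal growth 0.0531, discount at r = 0.159.
D_1 = 5.4378
D_2 = 5.9979
D_3 = 6.6157
D_4 = 7.2971
D_5 = 8.0487
Terminal value at t=5: TV = D_6/(r−g) = 8.4761/(0.159−0.0531) = 80.0384
P₀ = 5.4378/(1+0.159)^1 + 5.9979/(1+0.159)^2 + 6.6157/(1+0.159)^3 + 7.2971/(1+0.159)^4 + 8.0487/(1+0.159)^5 + 80.0384/(1+0.159)^5 = 59.5709

R$59.57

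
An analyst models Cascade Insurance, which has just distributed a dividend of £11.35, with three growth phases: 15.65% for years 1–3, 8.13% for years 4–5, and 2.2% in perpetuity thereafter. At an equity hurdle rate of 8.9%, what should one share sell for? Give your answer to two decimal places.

Three-stage DDM. Project D₁…D_5; terminal Gordon value at t=5 with g = 0.022; discount at r = 0.089.
D_1 = 13.1263
D_2 = 15.1805
D_3 = 17.5563
D_4 = 18.9836
D_5 = 20.5270
TV_5 = 20.9786/(0.089−0.022) = 313.1131
P₀ = Σ Dₜ/(1+r)ᵗ + TV_5/(1+r)^5 = 269.7868

£269.79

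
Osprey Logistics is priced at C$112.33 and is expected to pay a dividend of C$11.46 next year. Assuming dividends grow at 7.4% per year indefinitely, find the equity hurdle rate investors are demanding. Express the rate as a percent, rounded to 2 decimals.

Rearranging the constant-growth DDM: r = D₁/P₀ + g.
r = 11.4600 / 112.33 + 0.074 = 0.10202 + 0.074 = 0.17602

17.60%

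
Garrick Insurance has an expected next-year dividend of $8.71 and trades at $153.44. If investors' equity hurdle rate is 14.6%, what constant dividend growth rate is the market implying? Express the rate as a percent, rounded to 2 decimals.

8.92%

From P₀ = D₁/(r − g), the implied growth is g = r − D₁/P₀.
g = 0.146 − 8.71/153.44 = 0.146 − 0.05676 = 0.08924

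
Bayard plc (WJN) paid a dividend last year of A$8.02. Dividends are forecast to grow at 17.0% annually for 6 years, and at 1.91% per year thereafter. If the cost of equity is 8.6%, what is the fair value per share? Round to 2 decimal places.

A$253.99

Two-stage DDM. Project D₁…D_6 at 0.17, terminal growth 0.0191, discount at r = 0.086.
D_1 = 9.3834
D_2 = 10.9786
D_3 = 12.8449
D_4 = 15.0286
D_5 = 17.5834
D_6 = 20.5726
Terminal value at t=6: TV = D_7/(r−g) = 20.9656/(0.086−0.0191) = 313.3865
P₀ = 9.3834/(1+0.086)^1 + 10.9786/(1+0.086)^2 + 12.8449/(1+0.086)^3 + 15.0286/(1+0.086)^4 + 17.5834/(1+0.086)^5 + 20.5726/(1+0.086)^6 + 313.3865/(1+0.086)^6 = 253.9923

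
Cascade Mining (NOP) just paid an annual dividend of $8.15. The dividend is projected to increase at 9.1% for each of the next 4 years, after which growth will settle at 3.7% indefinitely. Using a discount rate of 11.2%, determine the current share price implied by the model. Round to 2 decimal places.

Two-stage DDM. Project D₁…D_4 at 0.091, terminal growth 0.037, discount at r = 0.112.
D_1 = 8.8917
D_2 = 9.7008
D_3 = 10.5836
D_4 = 11.5467
Terminal value at t=4: TV = D_5/(r−g) = 11.9739/(0.112−0.037) = 159.6519
P₀ = 8.8917/(1+0.112)^1 + 9.7008/(1+0.112)^2 + 10.5836/(1+0.112)^3 + 11.5467/(1+0.112)^4 + 159.6519/(1+0.112)^4 = 135.5028

$135.50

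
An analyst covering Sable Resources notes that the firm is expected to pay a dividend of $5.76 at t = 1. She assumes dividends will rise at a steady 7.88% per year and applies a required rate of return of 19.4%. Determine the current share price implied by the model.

Gordon growth model: P₀ = D₁/(r − g), with D₁ = 5.76 given directly.
P₀ = 5.7600 / (0.194 − 0.0788) = 5.7600 / 0.1152 = 50.0000

$50.00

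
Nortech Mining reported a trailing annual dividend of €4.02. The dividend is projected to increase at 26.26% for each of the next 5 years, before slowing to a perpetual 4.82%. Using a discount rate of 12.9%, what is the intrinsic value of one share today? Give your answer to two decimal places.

Two-stage DDM. Project D₁…D_5 at 0.2626, terminal growth 0.0482, discount at r = 0.129.
D_1 = 5.0757
D_2 = 6.4085
D_3 = 8.0914
D_4 = 10.2162
D_5 = 12.8990
Terminal value at t=5: TV = D_6/(r−g) = 13.5207/(0.129−0.0482) = 167.3354
P₀ = 5.0757/(1+0.129)^1 + 6.4085/(1+0.129)^2 + 8.0914/(1+0.129)^3 + 10.2162/(1+0.129)^4 + 12.8990/(1+0.129)^5 + 167.3354/(1+0.129)^5 = 119.6921

€119.69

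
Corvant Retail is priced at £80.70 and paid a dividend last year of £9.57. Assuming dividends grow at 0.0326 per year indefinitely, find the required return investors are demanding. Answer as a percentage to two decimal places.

15.51%

Rearranging the constant-growth DDM: r = D₁/P₀ + g.
D₁ = 9.57 × (1 + 0.0326) = 9.8820.
r = 9.8820 / 80.70 + 0.0326 = 0.12245 + 0.0326 = 0.15505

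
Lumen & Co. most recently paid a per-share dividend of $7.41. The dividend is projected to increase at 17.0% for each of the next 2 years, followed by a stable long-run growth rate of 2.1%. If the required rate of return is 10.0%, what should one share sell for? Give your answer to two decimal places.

$124.61

Two-stage DDM. Project D₁…D_2 at 0.17, terminal growth 0.021, discount at r = 0.1.
D_1 = 8.6697
D_2 = 10.1435
Terminal value at t=2: TV = D_3/(r−g) = 10.3566/(0.1−0.021) = 131.0957
P₀ = 8.6697/(1+0.1)^1 + 10.1435/(1+0.1)^2 + 131.0957/(1+0.1)^2 = 124.6082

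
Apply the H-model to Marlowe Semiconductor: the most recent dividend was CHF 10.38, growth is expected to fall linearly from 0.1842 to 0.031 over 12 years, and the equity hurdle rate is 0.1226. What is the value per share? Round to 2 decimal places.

H-model: P₀ = D₀[(1+g_L) + H(g_S−g_L)]/(r−g_L), with H = 12/2 = 6.
P₀ = 10.38 × [(1+0.031) + 6×(0.1842−0.031)] / (0.1226−0.031)
   = 10.38 × 1.9502 / 0.0916 = 220.9943

CHF 220.99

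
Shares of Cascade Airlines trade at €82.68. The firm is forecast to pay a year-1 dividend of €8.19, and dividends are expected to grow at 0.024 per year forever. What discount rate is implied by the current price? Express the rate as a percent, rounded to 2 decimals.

Rearranging the constant-growth DDM: r = D₁/P₀ + g.
r = 8.1900 / 82.68 + 0.024 = 0.09906 + 0.024 = 0.12306

12.31%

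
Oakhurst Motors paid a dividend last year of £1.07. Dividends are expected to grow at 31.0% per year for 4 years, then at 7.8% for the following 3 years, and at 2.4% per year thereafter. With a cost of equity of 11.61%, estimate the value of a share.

Three-stage DDM. Project D₁…D_7; terminal Gordon value at t=7 with g = 0.024; discount at r = 0.1161.
D_1 = 1.4017
D_2 = 1.8362
D_3 = 2.4055
D_4 = 3.1511
D_5 = 3.3969
D_6 = 3.6619
D_7 = 3.9475
TV_7 = 4.0423/(0.1161−0.024) = 43.8900
P₀ = Σ Dₜ/(1+r)ᵗ + TV_7/(1+r)^7 = 32.5209

£32.52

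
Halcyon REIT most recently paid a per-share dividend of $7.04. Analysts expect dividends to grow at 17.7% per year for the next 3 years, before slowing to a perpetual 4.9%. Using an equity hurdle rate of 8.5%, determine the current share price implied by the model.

Two-stage DDM. Project D₁…D_3 at 0.177, terminal growth 0.049, discount at r = 0.085.
D_1 = 8.2861
D_2 = 9.7527
D_3 = 11.4789
Terminal value at t=3: TV = D_4/(r−g) = 12.0414/(0.085−0.049) = 334.4838
P₀ = 8.2861/(1+0.085)^1 + 9.7527/(1+0.085)^2 + 11.4789/(1+0.085)^3 + 334.4838/(1+0.085)^3 = 286.7784

$286.78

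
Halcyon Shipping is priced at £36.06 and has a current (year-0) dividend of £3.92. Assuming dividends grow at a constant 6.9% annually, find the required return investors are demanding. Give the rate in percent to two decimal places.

Rearranging the constant-growth DDM: r = D₁/P₀ + g.
D₁ = 3.92 × (1 + 0.069) = 4.1905.
r = 4.1905 / 36.06 + 0.069 = 0.11621 + 0.069 = 0.18521

18.52%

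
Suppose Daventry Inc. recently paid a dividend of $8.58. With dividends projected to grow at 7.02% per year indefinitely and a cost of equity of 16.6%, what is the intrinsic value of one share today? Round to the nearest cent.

$95.85

Gordon growth model: P₀ = D₁/(r − g). D₁ = 8.58 × (1 + 0.0702) = 9.1823.
P₀ = 9.1823 / (0.166 − 0.0702) = 9.1823 / 0.0958 = 95.8488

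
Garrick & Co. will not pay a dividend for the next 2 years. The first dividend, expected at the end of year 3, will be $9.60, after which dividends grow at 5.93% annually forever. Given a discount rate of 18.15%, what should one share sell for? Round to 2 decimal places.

$56.28

Deferred-dividend DDM. At t=2 the remaining stream is a growing perpetuity with first payment D_3 = 9.60.
V_2 = D_3/(r−g) = 9.60/(0.1815−0.0593) = 78.5597
P₀ = V_2/(1+r)^2 = 78.5597/(1+0.1815)^2 = 56.2772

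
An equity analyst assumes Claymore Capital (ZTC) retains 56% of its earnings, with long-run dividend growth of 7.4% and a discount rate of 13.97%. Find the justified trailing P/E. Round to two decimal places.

7.19

Payout ratio b = 1 − 0.56 = 0.44.
Justified trailing P/E = b(1+g)/(r−g) = 0.44×(1+0.074)/(0.1397−0.074) = 7.1927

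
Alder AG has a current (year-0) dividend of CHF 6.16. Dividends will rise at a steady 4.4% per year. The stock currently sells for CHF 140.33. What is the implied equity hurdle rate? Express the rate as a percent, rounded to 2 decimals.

8.98%

Rearranging the constant-growth DDM: r = D₁/P₀ + g.
D₁ = 6.16 × (1 + 0.044) = 6.4310.
r = 6.4310 / 140.33 + 0.044 = 0.04583 + 0.044 = 0.08983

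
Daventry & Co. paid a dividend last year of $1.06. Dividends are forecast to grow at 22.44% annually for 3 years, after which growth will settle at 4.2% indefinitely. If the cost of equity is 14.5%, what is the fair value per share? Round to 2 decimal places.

Two-stage DDM. Project D₁…D_3 at 0.2244, terminal growth 0.042, discount at r = 0.145.
D_1 = 1.2979
D_2 = 1.5891
D_3 = 1.9457
Terminal value at t=3: TV = D_4/(r−g) = 2.0274/(0.145−0.042) = 19.6837
P₀ = 1.2979/(1+0.145)^1 + 1.5891/(1+0.145)^2 + 1.9457/(1+0.145)^3 + 19.6837/(1+0.145)^3 = 16.7544

$16.75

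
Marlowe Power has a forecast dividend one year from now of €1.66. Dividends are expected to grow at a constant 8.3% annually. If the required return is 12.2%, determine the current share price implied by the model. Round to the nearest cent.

€42.56

Gordon growth model: P₀ = D₁/(r − g), with D₁ = 1.66 given directly.
P₀ = 1.6600 / (0.122 − 0.083) = 1.6600 / 0.039 = 42.5641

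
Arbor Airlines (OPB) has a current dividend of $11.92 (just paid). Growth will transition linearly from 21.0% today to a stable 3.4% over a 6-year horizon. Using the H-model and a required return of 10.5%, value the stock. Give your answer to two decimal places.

$262.24

H-model: P₀ = D₀[(1+g_L) + H(g_S−g_L)]/(r−g_L), with H = 6/2 = 3.
P₀ = 11.92 × [(1+0.034) + 3×(0.21−0.034)] / (0.105−0.034)
   = 11.92 × 1.5620 / 0.071 = 262.2400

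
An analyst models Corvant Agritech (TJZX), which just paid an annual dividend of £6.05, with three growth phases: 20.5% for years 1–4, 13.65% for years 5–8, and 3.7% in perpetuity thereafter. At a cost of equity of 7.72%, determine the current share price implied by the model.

£378.49

Three-stage DDM. Project D₁…D_8; terminal Gordon value at t=8 with g = 0.037; discount at r = 0.0772.
D_1 = 7.2903
D_2 = 8.7848
D_3 = 10.5856
D_4 = 12.7557
D_5 = 14.4968
D_6 = 16.4756
D_7 = 18.7246
D_8 = 21.2805
TV_8 = 22.0679/(0.0772−0.037) = 548.9516
P₀ = Σ Dₜ/(1+r)ᵗ + TV_8/(1+r)^8 = 378.4913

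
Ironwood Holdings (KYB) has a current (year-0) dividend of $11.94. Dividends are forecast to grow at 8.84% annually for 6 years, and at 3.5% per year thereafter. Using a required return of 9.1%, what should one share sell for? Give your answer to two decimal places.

Two-stage DDM. Project D₁…D_6 at 0.0884, terminal growth 0.035, discount at r = 0.091.
D_1 = 12.9955
D_2 = 14.1443
D_3 = 15.3947
D_4 = 16.7555
D_5 = 18.2367
D_6 = 19.8489
Terminal value at t=6: TV = D_7/(r−g) = 20.5436/(0.091−0.035) = 366.8494
P₀ = 12.9955/(1+0.091)^1 + 14.1443/(1+0.091)^2 + 15.3947/(1+0.091)^3 + 16.7555/(1+0.091)^4 + 18.2367/(1+0.091)^5 + 19.8489/(1+0.091)^6 + 366.8494/(1+0.091)^6 = 288.5849

$288.58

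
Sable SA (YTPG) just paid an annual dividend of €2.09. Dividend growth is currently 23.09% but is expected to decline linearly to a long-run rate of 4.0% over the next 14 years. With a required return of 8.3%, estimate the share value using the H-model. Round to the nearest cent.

€115.50

H-model: P₀ = D₀[(1+g_L) + H(g_S−g_L)]/(r−g_L), with H = 14/2 = 7.
P₀ = 2.09 × [(1+0.04) + 7×(0.2309−0.04)] / (0.083−0.04)
   = 2.09 × 2.3763 / 0.043 = 115.4992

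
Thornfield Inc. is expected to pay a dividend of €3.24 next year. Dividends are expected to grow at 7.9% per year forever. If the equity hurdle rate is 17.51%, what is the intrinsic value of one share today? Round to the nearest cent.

Gordon growth model: P₀ = D₁/(r − g), with D₁ = 3.24 given directly.
P₀ = 3.2400 / (0.1751 − 0.079) = 3.2400 / 0.0961 = 33.7149

€33.71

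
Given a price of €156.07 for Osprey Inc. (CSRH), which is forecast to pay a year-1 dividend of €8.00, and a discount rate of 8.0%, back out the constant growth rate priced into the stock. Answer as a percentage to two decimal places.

From P₀ = D₁/(r − g), the implied growth is g = r − D₁/P₀.
g = 0.08 − 8.00/156.07 = 0.08 − 0.05126 = 0.02874

2.87%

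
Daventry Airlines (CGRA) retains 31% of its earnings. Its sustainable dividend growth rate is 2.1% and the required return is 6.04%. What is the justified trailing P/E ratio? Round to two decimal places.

17.88

Payout ratio b = 1 − 0.31 = 0.69.
Justified trailing P/E = b(1+g)/(r−g) = 0.69×(1+0.021)/(0.0604−0.021) = 17.8805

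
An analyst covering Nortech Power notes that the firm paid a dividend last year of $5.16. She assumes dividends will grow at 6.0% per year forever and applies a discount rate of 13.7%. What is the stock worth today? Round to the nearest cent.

Gordon growth model: P₀ = D₁/(r − g). D₁ = 5.16 × (1 + 0.06) = 5.4696.
P₀ = 5.4696 / (0.137 − 0.06) = 5.4696 / 0.077 = 71.0338

$71.03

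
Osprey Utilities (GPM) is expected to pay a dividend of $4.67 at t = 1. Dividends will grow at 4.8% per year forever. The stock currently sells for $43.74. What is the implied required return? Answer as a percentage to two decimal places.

15.48%

Rearranging the constant-growth DDM: r = D₁/P₀ + g.
r = 4.6700 / 43.74 + 0.048 = 0.10677 + 0.048 = 0.15477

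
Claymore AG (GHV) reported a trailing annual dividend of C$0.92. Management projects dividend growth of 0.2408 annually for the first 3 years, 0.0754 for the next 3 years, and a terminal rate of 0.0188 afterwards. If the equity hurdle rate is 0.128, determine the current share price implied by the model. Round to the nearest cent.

Three-stage DDM. Project D₁…D_6; terminal Gordon value at t=6 with g = 0.0188; discount at r = 0.128.
D_1 = 1.1415
D_2 = 1.4164
D_3 = 1.7575
D_4 = 1.8900
D_5 = 2.0325
D_6 = 2.1858
TV_6 = 2.2269/(0.128−0.0188) = 20.3925
P₀ = Σ Dₜ/(1+r)ᵗ + TV_6/(1+r)^6 = 16.5907

C$16.59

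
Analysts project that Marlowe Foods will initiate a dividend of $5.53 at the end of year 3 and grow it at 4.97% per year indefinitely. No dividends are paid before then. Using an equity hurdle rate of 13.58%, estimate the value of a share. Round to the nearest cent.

Deferred-dividend DDM. At t=2 the remaining stream is a growing perpetuity with first payment D_3 = 5.53.
V_2 = D_3/(r−g) = 5.53/(0.1358−0.0497) = 64.2276
P₀ = V_2/(1+r)^2 = 64.2276/(1+0.1358)^2 = 49.7873

$49.79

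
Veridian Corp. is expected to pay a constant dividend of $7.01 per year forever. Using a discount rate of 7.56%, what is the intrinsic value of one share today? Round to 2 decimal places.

$92.72

Zero-growth DDM (perpetuity): P₀ = D/r = 7.01 / 0.0756 = 92.7249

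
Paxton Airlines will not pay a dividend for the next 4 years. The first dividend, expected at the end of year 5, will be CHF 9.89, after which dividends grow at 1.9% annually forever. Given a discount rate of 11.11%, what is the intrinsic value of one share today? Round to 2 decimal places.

CHF 70.46

Deferred-dividend DDM. At t=4 the remaining stream is a growing perpetuity with first payment D_5 = 9.89.
V_4 = D_5/(r−g) = 9.89/(0.1111−0.019) = 107.3833
P₀ = V_4/(1+r)^4 = 107.3833/(1+0.1111)^4 = 70.4570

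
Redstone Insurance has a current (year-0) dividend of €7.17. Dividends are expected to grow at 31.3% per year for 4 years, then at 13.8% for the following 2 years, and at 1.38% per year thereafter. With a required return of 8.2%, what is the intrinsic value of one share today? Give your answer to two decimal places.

€336.83

Three-stage DDM. Project D₁…D_6; terminal Gordon value at t=6 with g = 0.0138; discount at r = 0.082.
D_1 = 9.4142
D_2 = 12.3609
D_3 = 16.2298
D_4 = 21.3097
D_5 = 24.2505
D_6 = 27.5970
TV_6 = 27.9779/(0.082−0.0138) = 410.2329
P₀ = Σ Dₜ/(1+r)ᵗ + TV_6/(1+r)^6 = 336.8331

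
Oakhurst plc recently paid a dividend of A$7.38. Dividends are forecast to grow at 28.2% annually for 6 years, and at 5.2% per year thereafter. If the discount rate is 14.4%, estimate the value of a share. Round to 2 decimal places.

A$234.35

Two-stage DDM. Project D₁…D_6 at 0.282, terminal growth 0.052, discount at r = 0.144.
D_1 = 9.4612
D_2 = 12.1292
D_3 = 15.5496
D_4 = 19.9346
D_5 = 25.5562
D_6 = 32.7631
Terminal value at t=6: TV = D_7/(r−g) = 34.4667/(0.144−0.052) = 374.6385
P₀ = 9.4612/(1+0.144)^1 + 12.1292/(1+0.144)^2 + 15.5496/(1+0.144)^3 + 19.9346/(1+0.144)^4 + 25.5562/(1+0.144)^5 + 32.7631/(1+0.144)^6 + 374.6385/(1+0.144)^6 = 234.3521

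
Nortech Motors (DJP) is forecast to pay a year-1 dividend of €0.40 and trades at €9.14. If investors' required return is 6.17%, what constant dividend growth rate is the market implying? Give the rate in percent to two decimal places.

1.79%

From P₀ = D₁/(r − g), the implied growth is g = r − D₁/P₀.
g = 0.0617 − 0.40/9.14 = 0.0617 − 0.04376 = 0.01794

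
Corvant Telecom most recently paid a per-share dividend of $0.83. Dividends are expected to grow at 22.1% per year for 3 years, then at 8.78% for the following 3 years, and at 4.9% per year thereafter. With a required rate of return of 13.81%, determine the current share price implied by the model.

$16.22

Three-stage DDM. Project D₁…D_6; terminal Gordon value at t=6 with g = 0.049; discount at r = 0.1381.
D_1 = 1.0134
D_2 = 1.2374
D_3 = 1.5109
D_4 = 1.6435
D_5 = 1.7878
D_6 = 1.9448
TV_6 = 2.0401/(0.1381−0.049) = 22.8965
P₀ = Σ Dₜ/(1+r)ᵗ + TV_6/(1+r)^6 = 16.2178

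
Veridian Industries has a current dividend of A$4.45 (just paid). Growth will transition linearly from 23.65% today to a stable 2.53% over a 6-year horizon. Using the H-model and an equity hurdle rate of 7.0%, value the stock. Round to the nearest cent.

H-model: P₀ = D₀[(1+g_L) + H(g_S−g_L)]/(r−g_L), with H = 6/2 = 3.
P₀ = 4.45 × [(1+0.0253) + 3×(0.2365−0.0253)] / (0.07−0.0253)
   = 4.45 × 1.6589 / 0.0447 = 165.1478

A$165.15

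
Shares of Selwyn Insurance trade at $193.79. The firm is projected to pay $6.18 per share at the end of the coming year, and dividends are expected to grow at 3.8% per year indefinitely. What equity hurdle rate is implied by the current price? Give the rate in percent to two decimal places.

6.99%

Rearranging the constant-growth DDM: r = D₁/P₀ + g.
r = 6.1800 / 193.79 + 0.038 = 0.03189 + 0.038 = 0.06989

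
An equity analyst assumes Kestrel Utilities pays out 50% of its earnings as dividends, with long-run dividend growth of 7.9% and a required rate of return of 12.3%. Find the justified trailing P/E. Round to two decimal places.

12.26

Justified trailing P/E = b(1+g)/(r−g) = 0.50×(1+0.079)/(0.123−0.079) = 12.2614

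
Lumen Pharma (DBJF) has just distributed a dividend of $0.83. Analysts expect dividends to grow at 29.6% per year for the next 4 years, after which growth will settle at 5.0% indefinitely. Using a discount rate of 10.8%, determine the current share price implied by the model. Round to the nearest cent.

$33.11

Two-stage DDM. Project D₁…D_4 at 0.296, terminal growth 0.05, discount at r = 0.108.
D_1 = 1.0757
D_2 = 1.3941
D_3 = 1.8067
D_4 = 2.3415
Terminal value at t=4: TV = D_5/(r−g) = 2.4586/(0.108−0.05) = 42.3896
P₀ = 1.0757/(1+0.108)^1 + 1.3941/(1+0.108)^2 + 1.8067/(1+0.108)^3 + 2.3415/(1+0.108)^4 + 42.3896/(1+0.108)^4 = 33.1137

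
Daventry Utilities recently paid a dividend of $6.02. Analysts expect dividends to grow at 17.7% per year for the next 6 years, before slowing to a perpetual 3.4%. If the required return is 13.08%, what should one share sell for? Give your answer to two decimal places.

Two-stage DDM. Project D₁…D_6 at 0.177, terminal growth 0.034, discount at r = 0.1308.
D_1 = 7.0855
D_2 = 8.3397
D_3 = 9.8158
D_4 = 11.5532
D_5 = 13.5981
D_6 = 16.0050
Terminal value at t=6: TV = D_7/(r−g) = 16.5492/(0.1308−0.034) = 170.9623
P₀ = 7.0855/(1+0.1308)^1 + 8.3397/(1+0.1308)^2 + 9.8158/(1+0.1308)^3 + 11.5532/(1+0.1308)^4 + 13.5981/(1+0.1308)^5 + 16.0050/(1+0.1308)^6 + 170.9623/(1+0.1308)^6 = 123.4199

$123.42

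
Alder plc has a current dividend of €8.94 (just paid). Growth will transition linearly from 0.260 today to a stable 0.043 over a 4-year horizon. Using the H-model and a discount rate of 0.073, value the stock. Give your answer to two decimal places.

€440.15

H-model: P₀ = D₀[(1+g_L) + H(g_S−g_L)]/(r−g_L), with H = 4/2 = 2.
P₀ = 8.94 × [(1+0.043) + 2×(0.26−0.043)] / (0.073−0.043)
   = 8.94 × 1.4770 / 0.03 = 440.1460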